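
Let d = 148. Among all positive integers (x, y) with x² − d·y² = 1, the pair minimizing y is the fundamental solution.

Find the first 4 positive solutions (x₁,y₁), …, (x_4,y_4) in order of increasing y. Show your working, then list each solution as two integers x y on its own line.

√148 = [12; 6,24, …], period ℓ=2 (even) → k=1
i=0: a=12 ⇒ p=12, q=1
i=1: a=6 ⇒ p=73, q=6
fundamental: x₁=73, y₁=6  (since 5329 − 148·36 = 1)
(x_2, y_2) = (73·73 + 148·6·6, 73·6 + 6·73) = (10657, 876)
(x_3, y_3) = (73·10657 + 148·6·876, 73·876 + 6·10657) = (1555849, 127890)
(x_4, y_4) = (73·1555849 + 148·6·127890, 73·127890 + 6·1555849) = (227143297, 18671064)

73 6
10657 876
1555849 127890
227143297 18671064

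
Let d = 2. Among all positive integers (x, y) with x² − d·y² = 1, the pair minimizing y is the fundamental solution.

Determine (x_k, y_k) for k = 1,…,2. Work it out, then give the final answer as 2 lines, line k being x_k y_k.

d=2: √d = [1; 2] (ℓ=1, odd), read p_1/q_1
i=0: a=1 ⇒ p=1, q=1
i=1: a=2 ⇒ p=3, q=2
fundamental: x₁=3, y₁=2  (since 9 − 2·4 = 1)
(x_2, y_2) = (3·3 + 2·2·2, 3·2 + 2·3) = (17, 12)

3 2
17 12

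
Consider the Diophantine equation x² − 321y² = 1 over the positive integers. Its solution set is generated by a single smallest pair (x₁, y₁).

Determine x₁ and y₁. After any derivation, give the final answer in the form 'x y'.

√321 → a₀=17, period (1,10,1,34); ℓ=4 even so k=3
a_0=17:  p_0=17·1+0=17,  q_0=17·0+1=1
a_1=1:  p_1=1·17+1=18,  q_1=1·1+0=1
a_2=10:  p_2=10·18+17=197,  q_2=10·1+1=11
a_3=1:  p_3=1·197+18=215,  q_3=1·11+1=12
→ (215, 12).  Check: 215²=46225, 321·12²=46224, difference 1.

215 12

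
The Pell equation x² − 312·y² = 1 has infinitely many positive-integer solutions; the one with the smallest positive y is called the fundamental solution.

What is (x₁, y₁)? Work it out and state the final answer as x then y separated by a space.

√312 = [17; 1,1,1,34, …], period ℓ=4 (even) → k=3
k=0  a_k=17  p_k/q_k = 17/1
k=1  a_k=1  p_k/q_k = 18/1
k=2  a_k=1  p_k/q_k = 35/2
k=3  a_k=1  p_k/q_k = 53/3
→ (53, 3).  Check: 53²=2809, 312·3²=2808, difference 1.

53 3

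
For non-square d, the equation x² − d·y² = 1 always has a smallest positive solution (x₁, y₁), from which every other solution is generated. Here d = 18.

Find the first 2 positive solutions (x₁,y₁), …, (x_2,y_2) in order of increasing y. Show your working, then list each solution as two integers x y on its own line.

17 4
577 136

√18 = [4; 4,8, …], period ℓ=2 (even) → k=1
a_0=4:  p_0=4·1+0=4,  q_0=4·0+1=1
a_1=4:  p_1=4·4+1=17,  q_1=4·1+0=4
→ (17, 4).  Check: 17²=289, 18·4²=288, difference 1.
(x_2, y_2) = (17·17 + 18·4·4, 17·4 + 4·17) = (577, 136)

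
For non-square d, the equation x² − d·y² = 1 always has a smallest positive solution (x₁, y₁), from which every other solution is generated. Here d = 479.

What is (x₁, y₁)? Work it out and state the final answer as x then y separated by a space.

√479 = [21; 1,7,1,3,2,21,2,3,1,7,1,42, …], period ℓ=12 (even) → k=11
step 0: (21, 1)  from 21·(1,0) + (0,1)
…
step 3: (197, 9)  from 1·(175,8) + (22,1)
…
step 5: (1729, 79)  from 2·(766,35) + (197,9)
…
step 10: (2648849, 121029)  from 7·(340591,15562) + (264712,12095)
step 11: (2989440, 136591)  from 1·(2648849,121029) + (340591,15562)
(x₁, y₁) = (2989440, 136591);  2989440² − 479·136591² = 1 ✓

2989440 136591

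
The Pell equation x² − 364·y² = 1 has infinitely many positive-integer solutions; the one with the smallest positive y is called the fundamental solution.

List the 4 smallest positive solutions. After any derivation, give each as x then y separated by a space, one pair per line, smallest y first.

d=364: √d = [19; 12,1,2,3,1,8,1,3,2,1,12,38] (ℓ=12, even), read p_11/q_11
k=0  a_k=19  p_k/q_k = 19/1
…
k=4  a_k=3  p_k/q_k = 2423/127
…
k=7  a_k=1  p_k/q_k = 30755/1612
k=8  a_k=3  p_k/q_k = 119872/6283
…
k=10  a_k=1  p_k/q_k = 390371/20461
k=11  a_k=12  p_k/q_k = 4954951/259710
fundamental: x₁=4954951, y₁=259710  (since 24551539412401 − 364·67449284100 = 1)
(x_2, y_2) = (4954951·4954951 + 364·259710·259710, 4954951·259710 + 259710·4954951) = (49103078824801, 2573700648420)
(x_3, y_3) = (4954951·49103078824801 + 364·259710·2573700648420, 4954951·2573700648420 + 259710·49103078824801) = (486606699052048124551, 25505121203178395130)
(x_4, y_4) = (4954951·486606699052048124551 + 364·259710·25505121203178395130, 4954951·25505121203178395130 + 259710·486606699052048124551) = (4822224700149240710505379201, 252753251621617410554928840)

4954951 259710
49103078824801 2573700648420
486606699052048124551 25505121203178395130
4822224700149240710505379201 252753251621617410554928840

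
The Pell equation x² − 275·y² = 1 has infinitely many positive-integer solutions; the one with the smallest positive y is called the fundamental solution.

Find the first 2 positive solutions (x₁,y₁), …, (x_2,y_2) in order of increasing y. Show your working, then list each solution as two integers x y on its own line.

199 12
79201 4776

√275 = [16; 1,1,2,1,1,32, …], period ℓ=6 (even) → k=5
k=0  a_k=16  p_k/q_k = 16/1
k=1  a_k=1  p_k/q_k = 17/1
k=2  a_k=1  p_k/q_k = 33/2
k=3  a_k=2  p_k/q_k = 83/5
k=4  a_k=1  p_k/q_k = 116/7
k=5  a_k=1  p_k/q_k = 199/12
fundamental: x₁=199, y₁=12  (since 39601 − 275·144 = 1)
(x_2, y_2) = (199·199 + 275·12·12, 199·12 + 12·199) = (79201, 4776)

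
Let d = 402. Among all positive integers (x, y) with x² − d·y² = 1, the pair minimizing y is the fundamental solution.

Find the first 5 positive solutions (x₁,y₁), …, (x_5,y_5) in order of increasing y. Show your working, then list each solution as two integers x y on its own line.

401 20
321601 16040
257923601 12864060
206854406401 10316960080
165896976010001 8274189120100

[20; 20,40] for √402; ℓ=2 ⇒ convergent index 1
step 0: (20, 1)  from 20·(1,0) + (0,1)
step 1: (401, 20)  from 20·(20,1) + (1,0)
→ (401, 20).  Check: 401²=160801, 402·20²=160800, difference 1.
k=2:  x_2 = 401·401+402·20·20 = 321601,  y_2 = 401·20+20·401 = 16040
k=3:  x_3 = 401·321601+402·20·16040 = 257923601,  y_3 = 401·16040+20·321601 = 12864060
k=4:  x_4 = 401·257923601+402·20·12864060 = 206854406401,  y_4 = 401·12864060+20·257923601 = 10316960080
k=5:  x_5 = 401·206854406401+402·20·10316960080 = 165896976010001,  y_5 = 401·10316960080+20·206854406401 = 8274189120100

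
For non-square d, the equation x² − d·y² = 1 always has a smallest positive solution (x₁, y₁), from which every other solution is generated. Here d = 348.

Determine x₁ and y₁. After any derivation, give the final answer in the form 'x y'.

[18; 1,1,1,8,1,1,1,36] for √348; ℓ=8 ⇒ convergent index 7
k=0  a_k=18  p_k/q_k = 18/1
k=1  a_k=1  p_k/q_k = 19/1
…
k=4  a_k=8  p_k/q_k = 485/26
k=5  a_k=1  p_k/q_k = 541/29
k=6  a_k=1  p_k/q_k = 1026/55
k=7  a_k=1  p_k/q_k = 1567/84
(x₁, y₁) = (1567, 84);  1567² − 348·84² = 1 ✓

1567 84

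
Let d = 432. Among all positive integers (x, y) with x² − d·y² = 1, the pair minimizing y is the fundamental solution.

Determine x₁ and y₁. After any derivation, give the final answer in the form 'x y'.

√432 = [20; 1,3,1,1,1,3,1,40, …], period ℓ=8 (even) → k=7
i=0: a=20 ⇒ p=20, q=1
i=1: a=1 ⇒ p=21, q=1
…
i=4: a=1 ⇒ p=187, q=9
…
i=6: a=3 ⇒ p=1060, q=51
i=7: a=1 ⇒ p=1351, q=65
fundamental: x₁=1351, y₁=65  (since 1825201 − 432·4225 = 1)

1351 65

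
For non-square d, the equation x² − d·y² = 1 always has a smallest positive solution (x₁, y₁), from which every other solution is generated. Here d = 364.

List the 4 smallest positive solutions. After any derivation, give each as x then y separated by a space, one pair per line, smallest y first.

4954951 259710
49103078824801 2573700648420
486606699052048124551 25505121203178395130
4822224700149240710505379201 252753251621617410554928840

[19; 12,1,2,3,1,8,1,3,2,1,12,38] for √364; ℓ=12 ⇒ convergent index 11
k=0  a_k=19  p_k/q_k = 19/1
k=1  a_k=12  p_k/q_k = 229/12
k=2  a_k=1  p_k/q_k = 248/13
k=3  a_k=2  p_k/q_k = 725/38
…
k=5  a_k=1  p_k/q_k = 3148/165
…
k=10  a_k=1  p_k/q_k = 390371/20461
k=11  a_k=12  p_k/q_k = 4954951/259710
fundamental: x₁=4954951, y₁=259710  (since 24551539412401 − 364·67449284100 = 1)
k=2:  x_2 = 4954951·4954951+364·259710·259710 = 49103078824801,  y_2 = 4954951·259710+259710·4954951 = 2573700648420
k=3:  x_3 = 4954951·49103078824801+364·259710·2573700648420 = 486606699052048124551,  y_3 = 4954951·2573700648420+259710·49103078824801 = 25505121203178395130
k=4:  x_4 = 4954951·486606699052048124551+364·259710·25505121203178395130 = 4822224700149240710505379201,  y_4 = 4954951·25505121203178395130+259710·486606699052048124551 = 252753251621617410554928840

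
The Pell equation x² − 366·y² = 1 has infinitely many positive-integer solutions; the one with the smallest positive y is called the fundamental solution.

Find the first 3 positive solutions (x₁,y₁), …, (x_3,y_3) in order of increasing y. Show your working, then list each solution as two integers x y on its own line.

√366 → a₀=19, period (7,1,1,1,2,12,2,1,1,1,7,38); ℓ=12 even so k=11
i=0: a=19 ⇒ p=19, q=1
i=1: a=7 ⇒ p=134, q=7
i=2: a=1 ⇒ p=153, q=8
…
i=5: a=2 ⇒ p=1167, q=61
…
i=10: a=1 ⇒ p=119053, q=6223
i=11: a=7 ⇒ p=907925, q=47458
(x₁, y₁) = (907925, 47458);  907925² − 366·47458² = 1 ✓
(x_2, y_2) = (907925·907925 + 366·47458·47458, 907925·47458 + 47458·907925) = (1648655611249, 86176609300)
(x_3, y_3) = (907925·1648655611249 + 366·47458·86176609300, 907925·86176609300 + 47458·1648655611249) = (2993711291685588725, 156483795997357542)

907925 47458
1648655611249 86176609300
2993711291685588725 156483795997357542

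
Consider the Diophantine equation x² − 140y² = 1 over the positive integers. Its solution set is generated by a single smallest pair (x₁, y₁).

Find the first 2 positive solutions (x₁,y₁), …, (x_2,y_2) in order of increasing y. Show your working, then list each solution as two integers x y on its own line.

√140 → a₀=11, period (1,4,1,22); ℓ=4 even so k=3
k=0  a_k=11  p_k/q_k = 11/1
…
k=2  a_k=4  p_k/q_k = 59/5
k=3  a_k=1  p_k/q_k = 71/6
fundamental: x₁=71, y₁=6  (since 5041 − 140·36 = 1)
(71+6√140)^2 = 10081 + 852√140

71 6
10081 852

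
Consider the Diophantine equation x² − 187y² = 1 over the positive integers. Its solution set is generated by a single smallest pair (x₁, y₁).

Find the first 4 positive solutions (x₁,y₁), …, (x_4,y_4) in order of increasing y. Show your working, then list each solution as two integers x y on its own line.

1682 123
5658247 413772
19034341226 1391928885
64031518226017 4682448355368

d=187: √d = [13; 1,2,13,2,1,26] (ℓ=6, even), read p_5/q_5
step 0: (13, 1)  from 13·(1,0) + (0,1)
…
step 2: (41, 3)  from 2·(14,1) + (13,1)
…
step 4: (1135, 83)  from 2·(547,40) + (41,3)
step 5: (1682, 123)  from 1·(1135,83) + (547,40)
→ (1682, 123).  Check: 1682²=2829124, 187·123²=2829123, difference 1.
k=2:  x_2 = 1682·1682+187·123·123 = 5658247,  y_2 = 1682·123+123·1682 = 413772
k=3:  x_3 = 1682·5658247+187·123·413772 = 19034341226,  y_3 = 1682·413772+123·5658247 = 1391928885
k=4:  x_4 = 1682·19034341226+187·123·1391928885 = 64031518226017,  y_4 = 1682·1391928885+123·19034341226 = 4682448355368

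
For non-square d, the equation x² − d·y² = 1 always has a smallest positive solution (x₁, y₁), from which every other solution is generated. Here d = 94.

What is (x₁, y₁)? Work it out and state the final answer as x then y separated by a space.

√94 = [9; 1,2,3,1,1,…,2,1,18, …], period ℓ=16 (even) → k=15
i=0: a=9 ⇒ p=9, q=1
…
i=5: a=1 ⇒ p=223, q=23
i=6: a=5 ⇒ p=1241, q=128
i=7: a=1 ⇒ p=1464, q=151
i=8: a=8 ⇒ p=12953, q=1336
…
i=10: a=5 ⇒ p=85038, q=8771
i=11: a=1 ⇒ p=99455, q=10258
i=12: a=1 ⇒ p=184493, q=19029
i=13: a=3 ⇒ p=652934, q=67345
i=14: a=2 ⇒ p=1490361, q=153719
i=15: a=1 ⇒ p=2143295, q=221064
(x₁, y₁) = (2143295, 221064);  2143295² − 94·221064² = 1 ✓

2143295 221064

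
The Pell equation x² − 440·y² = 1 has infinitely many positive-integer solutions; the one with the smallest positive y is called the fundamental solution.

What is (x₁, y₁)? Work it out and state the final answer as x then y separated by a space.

21 1

[20; 1,40] for √440; ℓ=2 ⇒ convergent index 1
step 0: (20, 1)  from 20·(1,0) + (0,1)
step 1: (21, 1)  from 1·(20,1) + (1,0)
→ (21, 1).  Check: 21²=441, 440·1²=440, difference 1.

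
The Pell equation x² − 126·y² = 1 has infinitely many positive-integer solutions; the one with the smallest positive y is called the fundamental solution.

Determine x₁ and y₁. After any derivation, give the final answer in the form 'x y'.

449 40

[11; 4,2,4,22] for √126; ℓ=4 ⇒ convergent index 3
k=0  a_k=11  p_k/q_k = 11/1
…
k=2  a_k=2  p_k/q_k = 101/9
k=3  a_k=4  p_k/q_k = 449/40
→ (449, 40).  Check: 449²=201601, 126·40²=201600, difference 1.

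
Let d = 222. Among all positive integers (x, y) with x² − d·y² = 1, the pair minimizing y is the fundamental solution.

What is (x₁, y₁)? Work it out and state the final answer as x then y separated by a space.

149 10

[14; 1,8,1,28] for √222; ℓ=4 ⇒ convergent index 3
step 0: (14, 1)  from 14·(1,0) + (0,1)
…
step 2: (134, 9)  from 8·(15,1) + (14,1)
step 3: (149, 10)  from 1·(134,9) + (15,1)
(x₁, y₁) = (149, 10);  149² − 222·10² = 1 ✓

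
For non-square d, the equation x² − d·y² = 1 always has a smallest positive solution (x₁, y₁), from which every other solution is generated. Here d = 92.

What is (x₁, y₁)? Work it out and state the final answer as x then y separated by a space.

[9; 1,1,2,4,2,1,1,18] for √92; ℓ=8 ⇒ convergent index 7
i=0: a=9 ⇒ p=9, q=1
…
i=2: a=1 ⇒ p=19, q=2
…
i=6: a=1 ⇒ p=681, q=71
i=7: a=1 ⇒ p=1151, q=120
(x₁, y₁) = (1151, 120);  1151² − 92·120² = 1 ✓

1151 120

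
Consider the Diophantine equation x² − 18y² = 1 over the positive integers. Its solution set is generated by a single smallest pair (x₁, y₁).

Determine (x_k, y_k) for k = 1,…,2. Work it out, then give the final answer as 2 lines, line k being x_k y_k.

√18 → a₀=4, period (4,8); ℓ=2 even so k=1
a_0=4:  p_0=4·1+0=4,  q_0=4·0+1=1
a_1=4:  p_1=4·4+1=17,  q_1=4·1+0=4
→ (17, 4).  Check: 17²=289, 18·4²=288, difference 1.
k=2:  x_2 = 17·17+18·4·4 = 577,  y_2 = 17·4+4·17 = 136

17 4
577 136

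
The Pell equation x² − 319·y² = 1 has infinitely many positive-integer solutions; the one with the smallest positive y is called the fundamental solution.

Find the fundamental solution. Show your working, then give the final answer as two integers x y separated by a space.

d=319: √d = [17; 1,6,5,1,4,…,6,1,34] (ℓ=14, even), read p_13/q_13
step 0: (17, 1)  from 17·(1,0) + (0,1)
step 1: (18, 1)  from 1·(17,1) + (1,0)
…
step 4: (768, 43)  from 1·(643,36) + (125,7)
…
step 6: (11913, 667)  from 3·(3715,208) + (768,43)
step 7: (15628, 875)  from 1·(11913,667) + (3715,208)
step 8: (58797, 3292)  from 3·(15628,875) + (11913,667)
step 9: (250816, 14043)  from 4·(58797,3292) + (15628,875)
step 10: (309613, 17335)  from 1·(250816,14043) + (58797,3292)
step 11: (1798881, 100718)  from 5·(309613,17335) + (250816,14043)
step 12: (11102899, 621643)  from 6·(1798881,100718) + (309613,17335)
step 13: (12901780, 722361)  from 1·(11102899,621643) + (1798881,100718)
→ (12901780, 722361).  Check: 12901780²=166455927168400, 319·722361²=166455927168399, difference 1.

12901780 722361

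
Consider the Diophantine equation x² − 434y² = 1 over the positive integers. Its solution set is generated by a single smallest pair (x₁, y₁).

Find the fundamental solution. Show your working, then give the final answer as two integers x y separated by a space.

125 6

√434 → a₀=20, period (1,4,1,40); ℓ=4 even so k=3
i=0: a=20 ⇒ p=20, q=1
…
i=2: a=4 ⇒ p=104, q=5
i=3: a=1 ⇒ p=125, q=6
fundamental: x₁=125, y₁=6  (since 15625 − 434·36 = 1)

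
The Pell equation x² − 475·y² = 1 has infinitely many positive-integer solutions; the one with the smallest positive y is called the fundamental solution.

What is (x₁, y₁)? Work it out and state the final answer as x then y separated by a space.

57799 2652

[21; 1,3,1,6,2,6,1,3,1,42] for √475; ℓ=10 ⇒ convergent index 9
step 0: (21, 1)  from 21·(1,0) + (0,1)
step 1: (22, 1)  from 1·(21,1) + (1,0)
step 2: (87, 4)  from 3·(22,1) + (21,1)
step 3: (109, 5)  from 1·(87,4) + (22,1)
…
step 6: (10287, 472)  from 6·(1591,73) + (741,34)
step 7: (11878, 545)  from 1·(10287,472) + (1591,73)
step 8: (45921, 2107)  from 3·(11878,545) + (10287,472)
step 9: (57799, 2652)  from 1·(45921,2107) + (11878,545)
fundamental: x₁=57799, y₁=2652  (since 3340724401 − 475·7033104 = 1)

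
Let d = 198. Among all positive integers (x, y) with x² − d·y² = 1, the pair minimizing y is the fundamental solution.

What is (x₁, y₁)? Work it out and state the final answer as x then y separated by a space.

197 14

[14; 14,28] for √198; ℓ=2 ⇒ convergent index 1
i=0: a=14 ⇒ p=14, q=1
i=1: a=14 ⇒ p=197, q=14
(x₁, y₁) = (197, 14);  197² − 198·14² = 1 ✓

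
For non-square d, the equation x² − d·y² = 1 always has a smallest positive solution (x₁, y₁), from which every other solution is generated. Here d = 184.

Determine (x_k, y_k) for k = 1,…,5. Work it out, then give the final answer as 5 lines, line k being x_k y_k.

24335 1794
1184384449 87313980
57643991108495 4249571404806
2805533046066067201 206826640184594040
136545293294391499564175 10066252573534620521994

√184 = [13; 1,1,3,2,1,2,1,2,3,1,1,26, …], period ℓ=12 (even) → k=11
a_0=13:  p_0=13·1+0=13,  q_0=13·0+1=1
…
a_2=1:  p_2=1·14+13=27,  q_2=1·1+1=2
a_3=3:  p_3=3·27+14=95,  q_3=3·2+1=7
a_4=2:  p_4=2·95+27=217,  q_4=2·7+2=16
…
a_7=1:  p_7=1·841+312=1153,  q_7=1·62+23=85
a_8=2:  p_8=2·1153+841=3147,  q_8=2·85+62=232
a_9=3:  p_9=3·3147+1153=10594,  q_9=3·232+85=781
a_10=1:  p_10=1·10594+3147=13741,  q_10=1·781+232=1013
a_11=1:  p_11=1·13741+10594=24335,  q_11=1·1013+781=1794
→ (24335, 1794).  Check: 24335²=592192225, 184·1794²=592192224, difference 1.
(x_2, y_2) = (24335·24335 + 184·1794·1794, 24335·1794 + 1794·24335) = (1184384449, 87313980)
(x_3, y_3) = (24335·1184384449 + 184·1794·87313980, 24335·87313980 + 1794·1184384449) = (57643991108495, 4249571404806)
(x_4, y_4) = (24335·57643991108495 + 184·1794·4249571404806, 24335·4249571404806 + 1794·57643991108495) = (2805533046066067201, 206826640184594040)
(x_5, y_5) = (24335·2805533046066067201 + 184·1794·206826640184594040, 24335·206826640184594040 + 1794·2805533046066067201) = (136545293294391499564175, 10066252573534620521994)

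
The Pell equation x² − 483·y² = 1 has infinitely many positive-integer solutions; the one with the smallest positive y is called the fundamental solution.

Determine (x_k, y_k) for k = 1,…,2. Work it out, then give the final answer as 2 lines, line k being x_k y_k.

d=483: √d = [21; 1,42] (ℓ=2, even), read p_1/q_1
a_0=21:  p_0=21·1+0=21,  q_0=21·0+1=1
a_1=1:  p_1=1·21+1=22,  q_1=1·1+0=1
(x₁, y₁) = (22, 1);  22² − 483·1² = 1 ✓
(x_2, y_2) = (22·22 + 483·1·1, 22·1 + 1·22) = (967, 44)

22 1
967 44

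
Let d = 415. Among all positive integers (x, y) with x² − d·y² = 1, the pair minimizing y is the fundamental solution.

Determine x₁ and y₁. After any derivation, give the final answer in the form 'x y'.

[20; 2,1,2,4,6,…,1,2,40] for √415; ℓ=16 ⇒ convergent index 15
k=0  a_k=20  p_k/q_k = 20/1
…
k=3  a_k=2  p_k/q_k = 163/8
…
k=8  a_k=3  p_k/q_k = 33939/1666
…
k=13  a_k=2  p_k/q_k = 4730294/232201
k=14  a_k=1  p_k/q_k = 6841255/335824
k=15  a_k=2  p_k/q_k = 18412804/903849
fundamental: x₁=18412804, y₁=903849  (since 339031351142416 − 415·816943014801 = 1)

18412804 903849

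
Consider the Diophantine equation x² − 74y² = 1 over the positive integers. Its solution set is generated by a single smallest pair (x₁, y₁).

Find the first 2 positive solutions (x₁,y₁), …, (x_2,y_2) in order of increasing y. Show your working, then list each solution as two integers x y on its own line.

3699 430
27365201 3181140

√74 = [8; 1,1,1,1,16, …], period ℓ=5 (odd) → k=9
a_0=8:  p_0=8·1+0=8,  q_0=8·0+1=1
a_1=1:  p_1=1·8+1=9,  q_1=1·1+0=1
a_2=1:  p_2=1·9+8=17,  q_2=1·1+1=2
a_3=1:  p_3=1·17+9=26,  q_3=1·2+1=3
…
a_5=16:  p_5=16·43+26=714,  q_5=16·5+3=83
a_6=1:  p_6=1·714+43=757,  q_6=1·83+5=88
a_7=1:  p_7=1·757+714=1471,  q_7=1·88+83=171
a_8=1:  p_8=1·1471+757=2228,  q_8=1·171+88=259
a_9=1:  p_9=1·2228+1471=3699,  q_9=1·259+171=430
→ (3699, 430).  Check: 3699²=13682601, 74·430²=13682600, difference 1.
(x_2, y_2) = (3699·3699 + 74·430·430, 3699·430 + 430·3699) = (27365201, 3181140)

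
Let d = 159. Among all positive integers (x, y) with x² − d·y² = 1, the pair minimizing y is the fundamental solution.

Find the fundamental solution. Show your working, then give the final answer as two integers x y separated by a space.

[12; 1,1,1,1,3,1,1,1,1,24] for √159; ℓ=10 ⇒ convergent index 9
step 0: (12, 1)  from 12·(1,0) + (0,1)
step 1: (13, 1)  from 1·(12,1) + (1,0)
step 2: (25, 2)  from 1·(13,1) + (12,1)
…
step 4: (63, 5)  from 1·(38,3) + (25,2)
step 5: (227, 18)  from 3·(63,5) + (38,3)
step 6: (290, 23)  from 1·(227,18) + (63,5)
step 7: (517, 41)  from 1·(290,23) + (227,18)
step 8: (807, 64)  from 1·(517,41) + (290,23)
step 9: (1324, 105)  from 1·(807,64) + (517,41)
(x₁, y₁) = (1324, 105);  1324² − 159·105² = 1 ✓

1324 105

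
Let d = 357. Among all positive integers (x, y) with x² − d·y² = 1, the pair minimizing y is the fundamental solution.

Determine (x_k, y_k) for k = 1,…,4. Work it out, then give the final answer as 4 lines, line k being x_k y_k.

3401 180
23133601 1224360
157354750601 8328096540
1070326990454401 56647711440720

√357 = [18; 1,8,2,8,1,36, …], period ℓ=6 (even) → k=5
a_0=18:  p_0=18·1+0=18,  q_0=18·0+1=1
…
a_2=8:  p_2=8·19+18=170,  q_2=8·1+1=9
a_3=2:  p_3=2·170+19=359,  q_3=2·9+1=19
a_4=8:  p_4=8·359+170=3042,  q_4=8·19+9=161
a_5=1:  p_5=1·3042+359=3401,  q_5=1·161+19=180
(x₁, y₁) = (3401, 180);  3401² − 357·180² = 1 ✓
(3401+180√357)^2 = 23133601 + 1224360√357
(3401+180√357)^3 = 157354750601 + 8328096540√357
(3401+180√357)^4 = 1070326990454401 + 56647711440720√357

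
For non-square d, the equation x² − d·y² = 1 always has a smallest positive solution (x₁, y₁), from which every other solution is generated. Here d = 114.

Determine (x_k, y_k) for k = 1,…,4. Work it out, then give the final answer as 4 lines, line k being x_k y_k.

1025 96
2101249 196800
4307559425 403439904
8830494720001 827051606400

√114 → a₀=10, period (1,2,10,2,1,20); ℓ=6 even so k=5
k=0  a_k=10  p_k/q_k = 10/1
k=1  a_k=1  p_k/q_k = 11/1
k=2  a_k=2  p_k/q_k = 32/3
k=3  a_k=10  p_k/q_k = 331/31
k=4  a_k=2  p_k/q_k = 694/65
k=5  a_k=1  p_k/q_k = 1025/96
→ (1025, 96).  Check: 1025²=1050625, 114·96²=1050624, difference 1.
n=2: (1025,96)∘(1025,96) = (1025·1025+114·96·96, 1025·96+96·1025) = (2101249,196800)
n=3: (2101249,196800)∘(1025,96) = (1025·2101249+114·96·196800, 1025·196800+96·2101249) = (4307559425,403439904)
n=4: (4307559425,403439904)∘(1025,96) = (1025·4307559425+114·96·403439904, 1025·403439904+96·4307559425) = (8830494720001,827051606400)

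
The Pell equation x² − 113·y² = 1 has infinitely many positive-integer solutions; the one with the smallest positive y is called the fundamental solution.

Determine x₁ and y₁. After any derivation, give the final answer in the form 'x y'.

1204353 113296

√113 = [10; 1,1,1,2,2,1,1,1,20, …], period ℓ=9 (odd) → k=17
step 0: (10, 1)  from 10·(1,0) + (0,1)
…
step 2: (21, 2)  from 1·(11,1) + (10,1)
step 3: (32, 3)  from 1·(21,2) + (11,1)
step 4: (85, 8)  from 2·(32,3) + (21,2)
…
step 10: (16785, 1579)  from 1·(16009,1506) + (776,73)
…
step 13: (131952, 12413)  from 2·(49579,4664) + (32794,3085)
step 14: (313483, 29490)  from 2·(131952,12413) + (49579,4664)
…
step 16: (758918, 71393)  from 1·(445435,41903) + (313483,29490)
step 17: (1204353, 113296)  from 1·(758918,71393) + (445435,41903)
fundamental: x₁=1204353, y₁=113296  (since 1450466148609 − 113·12835983616 = 1)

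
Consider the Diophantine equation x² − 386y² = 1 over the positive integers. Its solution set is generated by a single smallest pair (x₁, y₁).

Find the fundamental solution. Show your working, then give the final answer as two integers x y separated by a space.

d=386: √d = [19; 1,1,1,4,1,18,1,4,1,1,1,38] (ℓ=12, even), read p_11/q_11
k=0  a_k=19  p_k/q_k = 19/1
k=1  a_k=1  p_k/q_k = 20/1
…
k=7  a_k=1  p_k/q_k = 6621/337
k=8  a_k=4  p_k/q_k = 32771/1668
…
k=10  a_k=1  p_k/q_k = 72163/3673
k=11  a_k=1  p_k/q_k = 111555/5678
→ (111555, 5678).  Check: 111555²=12444518025, 386·5678²=12444518024, difference 1.

111555 5678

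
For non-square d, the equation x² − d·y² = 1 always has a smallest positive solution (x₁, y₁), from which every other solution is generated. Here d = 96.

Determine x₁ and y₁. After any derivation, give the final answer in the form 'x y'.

d=96: √d = [9; 1,3,1,18] (ℓ=4, even), read p_3/q_3
k=0  a_k=9  p_k/q_k = 9/1
k=1  a_k=1  p_k/q_k = 10/1
k=2  a_k=3  p_k/q_k = 39/4
k=3  a_k=1  p_k/q_k = 49/5
→ (49, 5).  Check: 49²=2401, 96·5²=2400, difference 1.

49 5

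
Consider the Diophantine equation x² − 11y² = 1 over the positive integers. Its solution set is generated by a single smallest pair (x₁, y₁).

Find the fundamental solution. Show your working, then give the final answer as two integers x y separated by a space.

10 3

d=11: √d = [3; 3,6] (ℓ=2, even), read p_1/q_1
step 0: (3, 1)  from 3·(1,0) + (0,1)
step 1: (10, 3)  from 3·(3,1) + (1,0)
fundamental: x₁=10, y₁=3  (since 100 − 11·9 = 1)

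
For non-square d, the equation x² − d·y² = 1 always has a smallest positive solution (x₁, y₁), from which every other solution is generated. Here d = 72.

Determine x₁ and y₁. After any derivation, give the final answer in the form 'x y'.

d=72: √d = [8; 2,16] (ℓ=2, even), read p_1/q_1
a_0=8:  p_0=8·1+0=8,  q_0=8·0+1=1
a_1=2:  p_1=2·8+1=17,  q_1=2·1+0=2
→ (17, 2).  Check: 17²=289, 72·2²=288, difference 1.

17 2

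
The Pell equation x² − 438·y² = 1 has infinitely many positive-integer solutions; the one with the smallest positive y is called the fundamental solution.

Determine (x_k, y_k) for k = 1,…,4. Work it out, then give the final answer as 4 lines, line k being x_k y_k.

293 14
171697 8204
100614149 4807530
58959719617 2817204376

[20; 1,12,1,40] for √438; ℓ=4 ⇒ convergent index 3
a_0=20:  p_0=20·1+0=20,  q_0=20·0+1=1
…
a_2=12:  p_2=12·21+20=272,  q_2=12·1+1=13
a_3=1:  p_3=1·272+21=293,  q_3=1·13+1=14
→ (293, 14).  Check: 293²=85849, 438·14²=85848, difference 1.
n=2: (293,14)∘(293,14) = (293·293+438·14·14, 293·14+14·293) = (171697,8204)
n=3: (171697,8204)∘(293,14) = (293·171697+438·14·8204, 293·8204+14·171697) = (100614149,4807530)
n=4: (100614149,4807530)∘(293,14) = (293·100614149+438·14·4807530, 293·4807530+14·100614149) = (58959719617,2817204376)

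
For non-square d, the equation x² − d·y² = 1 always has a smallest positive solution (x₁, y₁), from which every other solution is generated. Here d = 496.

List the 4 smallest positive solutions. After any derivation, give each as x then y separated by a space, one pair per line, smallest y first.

4620799 207480
42703566796801 1917446753040
394649197502177907199 17720272078000750440
3647189234337689639247667201 163763630995505661818050080

√496 = [22; 3,1,2,4,1,…,1,3,44, …], period ℓ=16 (even) → k=15
step 0: (22, 1)  from 22·(1,0) + (0,1)
step 1: (67, 3)  from 3·(22,1) + (1,0)
…
step 8: (14543, 653)  from 2·(6080,273) + (2383,107)
…
step 10: (49709, 2232)  from 1·(35166,1579) + (14543,653)
…
step 14: (1252502, 56239)  from 1·(863293,38763) + (389209,17476)
step 15: (4620799, 207480)  from 3·(1252502,56239) + (863293,38763)
→ (4620799, 207480).  Check: 4620799²=21351783398401, 496·207480²=21351783398400, difference 1.
k=2:  x_2 = 4620799·4620799+496·207480·207480 = 42703566796801,  y_2 = 4620799·207480+207480·4620799 = 1917446753040
k=3:  x_3 = 4620799·42703566796801+496·207480·1917446753040 = 394649197502177907199,  y_3 = 4620799·1917446753040+207480·42703566796801 = 17720272078000750440
k=4:  x_4 = 4620799·394649197502177907199+496·207480·17720272078000750440 = 3647189234337689639247667201,  y_4 = 4620799·17720272078000750440+207480·394649197502177907199 = 163763630995505661818050080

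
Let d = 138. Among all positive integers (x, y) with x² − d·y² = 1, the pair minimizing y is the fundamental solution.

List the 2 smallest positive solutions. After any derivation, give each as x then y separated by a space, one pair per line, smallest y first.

47 4
4417 376

[11; 1,2,1,22] for √138; ℓ=4 ⇒ convergent index 3
a_0=11:  p_0=11·1+0=11,  q_0=11·0+1=1
a_1=1:  p_1=1·11+1=12,  q_1=1·1+0=1
a_2=2:  p_2=2·12+11=35,  q_2=2·1+1=3
a_3=1:  p_3=1·35+12=47,  q_3=1·3+1=4
(x₁, y₁) = (47, 4);  47² − 138·4² = 1 ✓
(47+4√138)^2 = 4417 + 376√138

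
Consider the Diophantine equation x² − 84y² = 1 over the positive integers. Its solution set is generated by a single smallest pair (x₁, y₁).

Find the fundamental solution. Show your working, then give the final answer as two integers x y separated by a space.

55 6

d=84: √d = [9; 6,18] (ℓ=2, even), read p_1/q_1
i=0: a=9 ⇒ p=9, q=1
i=1: a=6 ⇒ p=55, q=6
(x₁, y₁) = (55, 6);  55² − 84·6² = 1 ✓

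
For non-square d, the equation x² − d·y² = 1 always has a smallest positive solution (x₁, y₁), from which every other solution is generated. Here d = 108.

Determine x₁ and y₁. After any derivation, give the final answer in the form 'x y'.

√108 = [10; 2,1,1,4,1,1,2,20, …], period ℓ=8 (even) → k=7
k=0  a_k=10  p_k/q_k = 10/1
…
k=3  a_k=1  p_k/q_k = 52/5
…
k=6  a_k=1  p_k/q_k = 530/51
k=7  a_k=2  p_k/q_k = 1351/130
(x₁, y₁) = (1351, 130);  1351² − 108·130² = 1 ✓

1351 130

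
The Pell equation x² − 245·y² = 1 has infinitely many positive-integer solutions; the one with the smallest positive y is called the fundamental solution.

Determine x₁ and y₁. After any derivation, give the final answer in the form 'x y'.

[15; 1,1,1,7,6,7,1,1,1,30] for √245; ℓ=10 ⇒ convergent index 9
k=0  a_k=15  p_k/q_k = 15/1
k=1  a_k=1  p_k/q_k = 16/1
k=2  a_k=1  p_k/q_k = 31/2
k=3  a_k=1  p_k/q_k = 47/3
k=4  a_k=7  p_k/q_k = 360/23
k=5  a_k=6  p_k/q_k = 2207/141
…
k=7  a_k=1  p_k/q_k = 18016/1151
k=8  a_k=1  p_k/q_k = 33825/2161
k=9  a_k=1  p_k/q_k = 51841/3312
(x₁, y₁) = (51841, 3312);  51841² − 245·3312² = 1 ✓

51841 3312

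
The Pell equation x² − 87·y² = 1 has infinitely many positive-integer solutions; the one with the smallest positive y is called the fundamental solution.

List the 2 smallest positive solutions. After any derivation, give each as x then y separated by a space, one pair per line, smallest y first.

√87 = [9; 3,18, …], period ℓ=2 (even) → k=1
i=0: a=9 ⇒ p=9, q=1
i=1: a=3 ⇒ p=28, q=3
fundamental: x₁=28, y₁=3  (since 784 − 87·9 = 1)
n=2: (28,3)∘(28,3) = (28·28+87·3·3, 28·3+3·28) = (1567,168)

28 3
1567 168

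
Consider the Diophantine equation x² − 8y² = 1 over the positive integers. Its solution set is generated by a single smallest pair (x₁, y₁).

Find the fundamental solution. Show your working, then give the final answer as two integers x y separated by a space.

√8 → a₀=2, period (1,4); ℓ=2 even so k=1
i=0: a=2 ⇒ p=2, q=1
i=1: a=1 ⇒ p=3, q=1
fundamental: x₁=3, y₁=1  (since 9 − 8·1 = 1)

3 1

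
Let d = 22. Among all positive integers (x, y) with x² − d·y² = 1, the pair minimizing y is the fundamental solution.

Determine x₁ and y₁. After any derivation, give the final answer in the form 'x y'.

[4; 1,2,4,2,1,8] for √22; ℓ=6 ⇒ convergent index 5
k=0  a_k=4  p_k/q_k = 4/1
k=1  a_k=1  p_k/q_k = 5/1
k=2  a_k=2  p_k/q_k = 14/3
…
k=4  a_k=2  p_k/q_k = 136/29
k=5  a_k=1  p_k/q_k = 197/42
fundamental: x₁=197, y₁=42  (since 38809 − 22·1764 = 1)

197 42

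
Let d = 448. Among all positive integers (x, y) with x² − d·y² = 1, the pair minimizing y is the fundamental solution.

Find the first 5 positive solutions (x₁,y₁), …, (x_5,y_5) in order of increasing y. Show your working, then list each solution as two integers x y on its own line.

[21; 6,42] for √448; ℓ=2 ⇒ convergent index 1
step 0: (21, 1)  from 21·(1,0) + (0,1)
step 1: (127, 6)  from 6·(21,1) + (1,0)
fundamental: x₁=127, y₁=6  (since 16129 − 448·36 = 1)
(127+6√448)^2 = 32257 + 1524√448
(127+6√448)^3 = 8193151 + 387090√448
(127+6√448)^4 = 2081028097 + 98319336√448
(127+6√448)^5 = 528572943487 + 24972724254√448

127 6
32257 1524
8193151 387090
2081028097 98319336
528572943487 24972724254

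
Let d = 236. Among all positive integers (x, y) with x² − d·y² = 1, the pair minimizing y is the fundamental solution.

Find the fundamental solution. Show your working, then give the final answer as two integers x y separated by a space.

d=236: √d = [15; 2,1,3,5,1,6,1,5,3,1,2,30] (ℓ=12, even), read p_11/q_11
i=0: a=15 ⇒ p=15, q=1
i=1: a=2 ⇒ p=31, q=2
i=2: a=1 ⇒ p=46, q=3
i=3: a=3 ⇒ p=169, q=11
…
i=6: a=6 ⇒ p=7251, q=472
…
i=8: a=5 ⇒ p=48806, q=3177
i=9: a=3 ⇒ p=154729, q=10072
i=10: a=1 ⇒ p=203535, q=13249
i=11: a=2 ⇒ p=561799, q=36570
→ (561799, 36570).  Check: 561799²=315618116401, 236·36570²=315618116400, difference 1.

561799 36570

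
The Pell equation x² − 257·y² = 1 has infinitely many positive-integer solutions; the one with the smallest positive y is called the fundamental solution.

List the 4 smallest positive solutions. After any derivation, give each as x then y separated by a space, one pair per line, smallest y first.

513 32
526337 32832
540021249 33685600
554061275137 34561392768

[16; 32] for √257; ℓ=1 ⇒ convergent index 1
a_0=16:  p_0=16·1+0=16,  q_0=16·0+1=1
a_1=32:  p_1=32·16+1=513,  q_1=32·1+0=32
fundamental: x₁=513, y₁=32  (since 263169 − 257·1024 = 1)
(513+32√257)^2 = 526337 + 32832√257
(513+32√257)^3 = 540021249 + 33685600√257
(513+32√257)^4 = 554061275137 + 34561392768√257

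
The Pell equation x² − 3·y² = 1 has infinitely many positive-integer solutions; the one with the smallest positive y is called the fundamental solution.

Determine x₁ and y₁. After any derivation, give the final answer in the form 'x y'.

[1; 1,2] for √3; ℓ=2 ⇒ convergent index 1
a_0=1:  p_0=1·1+0=1,  q_0=1·0+1=1
a_1=1:  p_1=1·1+1=2,  q_1=1·1+0=1
(x₁, y₁) = (2, 1);  2² − 3·1² = 1 ✓

2 1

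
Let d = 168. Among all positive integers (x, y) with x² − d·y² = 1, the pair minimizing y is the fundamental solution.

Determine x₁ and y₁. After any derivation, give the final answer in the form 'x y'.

13 1

√168 → a₀=12, period (1,24); ℓ=2 even so k=1
k=0  a_k=12  p_k/q_k = 12/1
k=1  a_k=1  p_k/q_k = 13/1
→ (13, 1).  Check: 13²=169, 168·1²=168, difference 1.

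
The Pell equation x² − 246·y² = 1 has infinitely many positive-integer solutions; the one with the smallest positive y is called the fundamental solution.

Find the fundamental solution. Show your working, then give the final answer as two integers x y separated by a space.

88805 5662

√246 = [15; 1,2,5,1,14,1,5,2,1,30, …], period ℓ=10 (even) → k=9
k=0  a_k=15  p_k/q_k = 15/1
k=1  a_k=1  p_k/q_k = 16/1
k=2  a_k=2  p_k/q_k = 47/3
k=3  a_k=5  p_k/q_k = 251/16
k=4  a_k=1  p_k/q_k = 298/19
…
k=6  a_k=1  p_k/q_k = 4721/301
…
k=8  a_k=2  p_k/q_k = 60777/3875
k=9  a_k=1  p_k/q_k = 88805/5662
→ (88805, 5662).  Check: 88805²=7886328025, 246·5662²=7886328024, difference 1.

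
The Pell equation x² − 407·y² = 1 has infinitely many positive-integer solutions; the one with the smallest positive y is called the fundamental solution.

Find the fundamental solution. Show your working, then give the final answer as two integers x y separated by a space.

d=407: √d = [20; 5,1,2,1,5,40] (ℓ=6, even), read p_5/q_5
a_0=20:  p_0=20·1+0=20,  q_0=20·0+1=1
…
a_2=1:  p_2=1·101+20=121,  q_2=1·5+1=6
a_3=2:  p_3=2·121+101=343,  q_3=2·6+5=17
a_4=1:  p_4=1·343+121=464,  q_4=1·17+6=23
a_5=5:  p_5=5·464+343=2663,  q_5=5·23+17=132
fundamental: x₁=2663, y₁=132  (since 7091569 − 407·17424 = 1)

2663 132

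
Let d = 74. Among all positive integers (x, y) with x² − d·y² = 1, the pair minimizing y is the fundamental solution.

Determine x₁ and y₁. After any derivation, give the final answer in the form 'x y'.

[8; 1,1,1,1,16] for √74; ℓ=5 ⇒ convergent index 9
step 0: (8, 1)  from 8·(1,0) + (0,1)
step 1: (9, 1)  from 1·(8,1) + (1,0)
step 2: (17, 2)  from 1·(9,1) + (8,1)
step 3: (26, 3)  from 1·(17,2) + (9,1)
step 4: (43, 5)  from 1·(26,3) + (17,2)
step 5: (714, 83)  from 16·(43,5) + (26,3)
step 6: (757, 88)  from 1·(714,83) + (43,5)
step 7: (1471, 171)  from 1·(757,88) + (714,83)
step 8: (2228, 259)  from 1·(1471,171) + (757,88)
step 9: (3699, 430)  from 1·(2228,259) + (1471,171)
(x₁, y₁) = (3699, 430);  3699² − 74·430² = 1 ✓

3699 430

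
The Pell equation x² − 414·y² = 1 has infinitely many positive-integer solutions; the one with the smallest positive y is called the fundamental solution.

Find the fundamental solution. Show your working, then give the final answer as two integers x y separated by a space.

√414 → a₀=20, period (2,1,7,2,7,1,2,40); ℓ=8 even so k=7
i=0: a=20 ⇒ p=20, q=1
i=1: a=2 ⇒ p=41, q=2
i=2: a=1 ⇒ p=61, q=3
…
i=4: a=2 ⇒ p=997, q=49
i=5: a=7 ⇒ p=7447, q=366
i=6: a=1 ⇒ p=8444, q=415
i=7: a=2 ⇒ p=24335, q=1196
(x₁, y₁) = (24335, 1196);  24335² − 414·1196² = 1 ✓

24335 1196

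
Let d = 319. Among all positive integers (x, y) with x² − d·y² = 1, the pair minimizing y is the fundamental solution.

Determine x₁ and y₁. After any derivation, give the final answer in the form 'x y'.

12901780 722361

√319 → a₀=17, period (1,6,5,1,4,…,6,1,34); ℓ=14 even so k=13
a_0=17:  p_0=17·1+0=17,  q_0=17·0+1=1
…
a_6=3:  p_6=3·3715+768=11913,  q_6=3·208+43=667
…
a_11=5:  p_11=5·309613+250816=1798881,  q_11=5·17335+14043=100718
a_12=6:  p_12=6·1798881+309613=11102899,  q_12=6·100718+17335=621643
a_13=1:  p_13=1·11102899+1798881=12901780,  q_13=1·621643+100718=722361
(x₁, y₁) = (12901780, 722361);  12901780² − 319·722361² = 1 ✓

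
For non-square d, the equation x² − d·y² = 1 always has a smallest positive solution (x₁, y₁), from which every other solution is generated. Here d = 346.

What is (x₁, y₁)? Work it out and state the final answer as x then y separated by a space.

17299 930

√346 → a₀=18, period (1,1,1,1,36); ℓ=5 odd so k=9
step 0: (18, 1)  from 18·(1,0) + (0,1)
…
step 2: (37, 2)  from 1·(19,1) + (18,1)
step 3: (56, 3)  from 1·(37,2) + (19,1)
…
step 5: (3404, 183)  from 36·(93,5) + (56,3)
…
step 8: (10398, 559)  from 1·(6901,371) + (3497,188)
step 9: (17299, 930)  from 1·(10398,559) + (6901,371)
fundamental: x₁=17299, y₁=930  (since 299255401 − 346·864900 = 1)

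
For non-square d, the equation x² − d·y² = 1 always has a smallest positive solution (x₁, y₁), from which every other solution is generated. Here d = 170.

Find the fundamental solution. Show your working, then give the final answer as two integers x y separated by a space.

339 26

d=170: √d = [13; 26] (ℓ=1, odd), read p_1/q_1
i=0: a=13 ⇒ p=13, q=1
i=1: a=26 ⇒ p=339, q=26
→ (339, 26).  Check: 339²=114921, 170·26²=114920, difference 1.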